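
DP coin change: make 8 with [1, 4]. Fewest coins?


dp[0]=0; dp[i]=1+min(dp[i-c] for c in coins)
...dp[3]=3, dp[4]=1, dp[5]=2, dp[6]=3, dp[7]=4, dp[8]=2
Minimum coins for 8 = 2


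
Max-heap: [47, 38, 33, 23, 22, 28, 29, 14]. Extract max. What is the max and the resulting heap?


Max = 47
Replace root with last, heapify down
Resulting heap: [38, 23, 33, 14, 22, 28, 29]


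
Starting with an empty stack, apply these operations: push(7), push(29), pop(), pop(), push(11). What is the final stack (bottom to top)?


push(7) -> [7]
push(29) -> [7, 29]
pop() returns 29 -> [7]
pop() returns 7 -> []
push(11) -> [11]
Final stack (bottom to top): [11]


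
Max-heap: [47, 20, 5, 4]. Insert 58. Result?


Append 58: [47, 20, 5, 4, 58]
Bubble up: swap idx 4(58) with idx 1(20); swap idx 1(58) with idx 0(47)
Result: [58, 47, 5, 4, 20]


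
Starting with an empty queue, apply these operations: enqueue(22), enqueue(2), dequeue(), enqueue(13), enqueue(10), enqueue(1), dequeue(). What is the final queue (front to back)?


enqueue(22) -> [22]
enqueue(2) -> [22, 2]
dequeue() returns 22 -> [2]
enqueue(13) -> [2, 13]
enqueue(10) -> [2, 13, 10]
enqueue(1) -> [2, 13, 10, 1]
dequeue() returns 2 -> [13, 10, 1]
Final queue (front to back): [13, 10, 1]


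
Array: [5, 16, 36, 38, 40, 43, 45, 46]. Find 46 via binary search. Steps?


Search for 46:
[0,7] mid=3 arr[3]=38
[4,7] mid=5 arr[5]=43
[6,7] mid=6 arr[6]=45
[7,7] mid=7 arr[7]=46
Total: 4 comparisons


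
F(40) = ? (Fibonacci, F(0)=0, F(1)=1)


F(n)=F(n-1)+F(n-2)
...F(38)=39088169, F(39)=63245986, F(40)=102334155


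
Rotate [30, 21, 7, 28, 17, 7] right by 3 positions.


Right rotate by 3: [28, 17, 7, 30, 21, 7]


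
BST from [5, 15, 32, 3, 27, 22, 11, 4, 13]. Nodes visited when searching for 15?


BST root = 5
Search for 15: compare at each node
Path: [5, 15]


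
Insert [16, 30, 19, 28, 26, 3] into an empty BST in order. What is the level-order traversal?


Root = 16; build tree by BST insertion.
Level-Order traversal: [16, 3, 30, 19, 28, 26]


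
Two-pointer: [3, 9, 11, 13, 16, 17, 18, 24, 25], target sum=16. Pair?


Two pointers: lo=0, hi=8
Found pair: (3, 13) summing to 16


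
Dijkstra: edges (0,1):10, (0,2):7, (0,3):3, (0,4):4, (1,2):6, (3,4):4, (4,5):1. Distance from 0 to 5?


Dijkstra from 0:
Distances: {0: 0, 1: 10, 2: 7, 3: 3, 4: 4, 5: 5}
Shortest distance to 5 = 5, path = [0, 4, 5]


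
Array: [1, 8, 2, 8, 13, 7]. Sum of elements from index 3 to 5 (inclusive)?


Prefix sums: [0, 1, 9, 11, 19, 32, 39]
Sum[3..5] = prefix[6] - prefix[3] = 39 - 11 = 28


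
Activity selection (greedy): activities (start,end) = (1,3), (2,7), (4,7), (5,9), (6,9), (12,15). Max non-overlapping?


Greedy: pick earliest-ending, then skip overlaps.
Selected (3 activities): [(1, 3), (4, 7), (12, 15)]


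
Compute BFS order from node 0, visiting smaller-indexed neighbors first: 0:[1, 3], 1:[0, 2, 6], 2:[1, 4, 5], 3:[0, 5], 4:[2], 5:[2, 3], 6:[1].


BFS queue: start with [0]
Visit order: [0, 1, 3, 2, 6, 5, 4]


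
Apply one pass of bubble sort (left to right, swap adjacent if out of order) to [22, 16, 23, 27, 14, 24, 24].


After one pass: [16, 22, 23, 14, 24, 24, 27]


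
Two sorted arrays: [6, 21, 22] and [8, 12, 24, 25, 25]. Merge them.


Compare heads, take smaller each step.
Merged: [6, 8, 12, 21, 22, 24, 25, 25]


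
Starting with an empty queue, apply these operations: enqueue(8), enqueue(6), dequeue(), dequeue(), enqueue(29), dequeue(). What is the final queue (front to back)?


enqueue(8) -> [8]
enqueue(6) -> [8, 6]
dequeue() returns 8 -> [6]
dequeue() returns 6 -> []
enqueue(29) -> [29]
dequeue() returns 29 -> []
Final queue (front to back): []


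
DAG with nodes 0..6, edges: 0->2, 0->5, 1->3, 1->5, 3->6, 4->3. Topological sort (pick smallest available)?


Kahn's algorithm, process smallest node first
Order: [0, 1, 2, 4, 3, 5, 6]


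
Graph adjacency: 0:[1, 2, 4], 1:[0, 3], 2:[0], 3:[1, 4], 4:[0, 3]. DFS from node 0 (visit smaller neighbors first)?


DFS stack-based: start with [0]
Visit order: [0, 1, 3, 4, 2]


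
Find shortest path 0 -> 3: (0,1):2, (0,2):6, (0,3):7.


Dijkstra from 0:
Distances: {0: 0, 1: 2, 2: 6, 3: 7}
Shortest distance to 3 = 7, path = [0, 3]


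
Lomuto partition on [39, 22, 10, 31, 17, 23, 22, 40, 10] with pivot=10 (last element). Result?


Elements <= 10 go left of pivot.
Result: [10, 10, 39, 31, 17, 23, 22, 40, 22], pivot at index 1


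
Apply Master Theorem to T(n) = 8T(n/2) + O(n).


a=8, b=2, c=1. log_2(8)=3 > c=1. Case 1: O(n^log_b(a)) = O(n^3)
Complexity: O(n^3)


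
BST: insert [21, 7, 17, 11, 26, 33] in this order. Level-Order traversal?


Root = 21; build tree by BST insertion.
Level-Order traversal: [21, 7, 26, 17, 33, 11]


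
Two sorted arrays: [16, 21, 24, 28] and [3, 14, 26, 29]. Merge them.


Compare heads, take smaller each step.
Merged: [3, 14, 16, 21, 24, 26, 28, 29]


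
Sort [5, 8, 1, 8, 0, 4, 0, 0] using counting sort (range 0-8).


Count array: [3, 1, 0, 0, 1, 1, 0, 0, 2]
Reconstruct: [0, 0, 0, 1, 4, 5, 8, 8]


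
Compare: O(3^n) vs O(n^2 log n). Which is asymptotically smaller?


n^2 log n grows slower than exponential (base 3)
O(n^2 log n) is asymptotically smaller; O(3^n) grows faster


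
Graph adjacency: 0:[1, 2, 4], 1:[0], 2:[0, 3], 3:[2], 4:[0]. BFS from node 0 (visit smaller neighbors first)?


BFS queue: start with [0]
Visit order: [0, 1, 2, 4, 3]


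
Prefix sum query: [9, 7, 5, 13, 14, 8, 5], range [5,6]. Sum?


Prefix sums: [0, 9, 16, 21, 34, 48, 56, 61]
Sum[5..6] = prefix[7] - prefix[5] = 61 - 48 = 13


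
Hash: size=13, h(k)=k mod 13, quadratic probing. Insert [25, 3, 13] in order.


Insertions: 25->slot 12; 3->slot 3; 13->slot 0
Table: [13, None, None, 3, None, None, None, None, None, None, None, None, 25]


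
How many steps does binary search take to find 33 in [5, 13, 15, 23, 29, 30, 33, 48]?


Search for 33:
[0,7] mid=3 arr[3]=23
[4,7] mid=5 arr[5]=30
[6,7] mid=6 arr[6]=33
Total: 3 comparisons


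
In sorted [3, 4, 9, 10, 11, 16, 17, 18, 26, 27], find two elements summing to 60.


Two pointers: lo=0, hi=9
No pair sums to 60


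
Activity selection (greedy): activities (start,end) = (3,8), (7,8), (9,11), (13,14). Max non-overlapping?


Greedy: pick earliest-ending, then skip overlaps.
Selected (3 activities): [(3, 8), (9, 11), (13, 14)]


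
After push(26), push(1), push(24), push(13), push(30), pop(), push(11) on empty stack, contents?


push(26) -> [26]
push(1) -> [26, 1]
push(24) -> [26, 1, 24]
push(13) -> [26, 1, 24, 13]
push(30) -> [26, 1, 24, 13, 30]
pop() returns 30 -> [26, 1, 24, 13]
push(11) -> [26, 1, 24, 13, 11]
Final stack (bottom to top): [26, 1, 24, 13, 11]


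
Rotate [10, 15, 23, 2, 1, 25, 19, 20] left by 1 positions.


Left rotate by 1: [15, 23, 2, 1, 25, 19, 20, 10]


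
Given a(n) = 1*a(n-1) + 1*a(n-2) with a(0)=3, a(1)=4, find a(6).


Build bottom-up:
...a(4)=18, a(5)=29, a(6)=1*29+1*18=47


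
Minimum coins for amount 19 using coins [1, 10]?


dp[0]=0; dp[i]=1+min(dp[i-c] for c in coins)
...dp[14]=5, dp[15]=6, dp[16]=7, dp[17]=8, dp[18]=9, dp[19]=10
Minimum coins for 19 = 10


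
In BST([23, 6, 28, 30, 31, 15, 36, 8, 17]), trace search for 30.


BST root = 23
Search for 30: compare at each node
Path: [23, 28, 30]


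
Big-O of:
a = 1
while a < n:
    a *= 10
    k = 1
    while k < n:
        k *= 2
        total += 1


Per nesting level: O(log n) * O(log n) = O((log n)^2)
Complexity: O((log n)^2)


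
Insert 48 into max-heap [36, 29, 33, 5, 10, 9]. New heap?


Append 48: [36, 29, 33, 5, 10, 9, 48]
Bubble up: swap idx 6(48) with idx 2(33); swap idx 2(48) with idx 0(36)
Result: [48, 29, 36, 5, 10, 9, 33]


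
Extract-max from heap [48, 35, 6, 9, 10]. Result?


Max = 48
Replace root with last, heapify down
Resulting heap: [35, 10, 6, 9]


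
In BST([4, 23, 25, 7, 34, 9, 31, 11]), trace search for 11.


BST root = 4
Search for 11: compare at each node
Path: [4, 23, 7, 9, 11]


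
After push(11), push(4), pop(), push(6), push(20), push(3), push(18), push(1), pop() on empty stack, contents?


push(11) -> [11]
push(4) -> [11, 4]
pop() returns 4 -> [11]
push(6) -> [11, 6]
push(20) -> [11, 6, 20]
push(3) -> [11, 6, 20, 3]
push(18) -> [11, 6, 20, 3, 18]
push(1) -> [11, 6, 20, 3, 18, 1]
pop() returns 1 -> [11, 6, 20, 3, 18]
Final stack (bottom to top): [11, 6, 20, 3, 18]


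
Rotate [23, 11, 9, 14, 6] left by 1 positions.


Left rotate by 1: [11, 9, 14, 6, 23]


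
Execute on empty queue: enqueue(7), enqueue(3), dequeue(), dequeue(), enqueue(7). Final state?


enqueue(7) -> [7]
enqueue(3) -> [7, 3]
dequeue() returns 7 -> [3]
dequeue() returns 3 -> []
enqueue(7) -> [7]
Final queue (front to back): [7]


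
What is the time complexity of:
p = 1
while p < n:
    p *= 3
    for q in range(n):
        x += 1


Per nesting level: O(log n) * O(n) = O(n log n)
Complexity: O(n log n)


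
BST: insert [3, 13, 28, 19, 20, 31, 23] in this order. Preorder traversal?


Root = 3; build tree by BST insertion.
Preorder traversal: [3, 13, 28, 19, 20, 23, 31]


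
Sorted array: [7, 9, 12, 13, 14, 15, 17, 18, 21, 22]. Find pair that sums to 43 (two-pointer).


Two pointers: lo=0, hi=9
Found pair: (21, 22) summing to 43


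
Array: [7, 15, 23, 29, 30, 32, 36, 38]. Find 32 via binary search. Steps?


Search for 32:
[0,7] mid=3 arr[3]=29
[4,7] mid=5 arr[5]=32
Total: 2 comparisons


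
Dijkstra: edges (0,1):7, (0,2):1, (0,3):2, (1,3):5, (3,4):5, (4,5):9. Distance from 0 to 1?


Dijkstra from 0:
Distances: {0: 0, 1: 7, 2: 1, 3: 2, 4: 7, 5: 16}
Shortest distance to 1 = 7, path = [0, 1]


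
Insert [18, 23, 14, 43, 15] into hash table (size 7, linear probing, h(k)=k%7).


Insertions: 18->slot 4; 23->slot 2; 14->slot 0; 43->slot 1; 15->slot 3
Table: [14, 43, 23, 15, 18, None, None]


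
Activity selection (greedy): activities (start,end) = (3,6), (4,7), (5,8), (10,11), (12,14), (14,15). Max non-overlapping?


Greedy: pick earliest-ending, then skip overlaps.
Selected (4 activities): [(3, 6), (10, 11), (12, 14), (14, 15)]


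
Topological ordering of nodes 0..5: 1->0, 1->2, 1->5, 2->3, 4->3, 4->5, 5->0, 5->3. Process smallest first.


Kahn's algorithm, process smallest node first
Order: [1, 2, 4, 5, 0, 3]


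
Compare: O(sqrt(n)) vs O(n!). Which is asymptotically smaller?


sublinear grows slower than factorial
O(sqrt(n)) is asymptotically smaller; O(n!) grows faster


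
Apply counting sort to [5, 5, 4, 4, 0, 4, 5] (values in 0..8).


Count array: [1, 0, 0, 0, 3, 3, 0, 0, 0]
Reconstruct: [0, 4, 4, 4, 5, 5, 5]


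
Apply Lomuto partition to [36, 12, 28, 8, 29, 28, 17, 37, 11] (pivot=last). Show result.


Elements <= 11 go left of pivot.
Result: [8, 11, 28, 36, 29, 28, 17, 37, 12], pivot at index 1


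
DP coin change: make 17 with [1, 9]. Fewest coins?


dp[0]=0; dp[i]=1+min(dp[i-c] for c in coins)
...dp[12]=4, dp[13]=5, dp[14]=6, dp[15]=7, dp[16]=8, dp[17]=9
Minimum coins for 17 = 9


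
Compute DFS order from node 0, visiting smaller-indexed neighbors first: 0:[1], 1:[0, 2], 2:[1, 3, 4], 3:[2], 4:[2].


DFS stack-based: start with [0]
Visit order: [0, 1, 2, 3, 4]


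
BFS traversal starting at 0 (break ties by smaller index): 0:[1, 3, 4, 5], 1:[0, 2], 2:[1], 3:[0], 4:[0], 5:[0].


BFS queue: start with [0]
Visit order: [0, 1, 3, 4, 5, 2]


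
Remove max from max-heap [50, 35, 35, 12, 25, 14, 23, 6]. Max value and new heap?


Max = 50
Replace root with last, heapify down
Resulting heap: [35, 25, 35, 12, 6, 14, 23]


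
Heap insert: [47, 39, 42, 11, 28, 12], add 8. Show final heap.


Append 8: [47, 39, 42, 11, 28, 12, 8]
Bubble up: no swaps needed
Result: [47, 39, 42, 11, 28, 12, 8]


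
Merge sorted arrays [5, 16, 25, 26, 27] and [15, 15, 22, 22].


Compare heads, take smaller each step.
Merged: [5, 15, 15, 16, 22, 22, 25, 26, 27]


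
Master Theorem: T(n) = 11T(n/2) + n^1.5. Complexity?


a=11, b=2, c=1.5. log_2(11)=3.459 > c=1.5. Case 1: O(n^log_b(a)) = O(n^3.459)
Complexity: O(n^3.459)


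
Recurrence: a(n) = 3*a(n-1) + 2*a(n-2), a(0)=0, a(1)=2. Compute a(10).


Build bottom-up:
...a(8)=12558, a(9)=44726, a(10)=3*44726+2*12558=159294


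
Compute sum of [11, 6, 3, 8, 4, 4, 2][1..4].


Prefix sums: [0, 11, 17, 20, 28, 32, 36, 38]
Sum[1..4] = prefix[5] - prefix[1] = 32 - 11 = 21


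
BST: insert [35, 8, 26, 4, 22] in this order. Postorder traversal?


Root = 35; build tree by BST insertion.
Postorder traversal: [4, 22, 26, 8, 35]


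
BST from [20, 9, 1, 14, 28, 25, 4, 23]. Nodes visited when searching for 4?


BST root = 20
Search for 4: compare at each node
Path: [20, 9, 1, 4]


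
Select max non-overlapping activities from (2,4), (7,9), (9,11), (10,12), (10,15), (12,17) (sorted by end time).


Greedy: pick earliest-ending, then skip overlaps.
Selected (4 activities): [(2, 4), (7, 9), (9, 11), (12, 17)]


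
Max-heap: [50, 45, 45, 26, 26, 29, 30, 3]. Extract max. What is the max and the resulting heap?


Max = 50
Replace root with last, heapify down
Resulting heap: [45, 26, 45, 3, 26, 29, 30]


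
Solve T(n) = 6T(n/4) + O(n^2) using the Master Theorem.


a=6, b=4, c=2. log_4(6)=1.292 < c=2. Case 3: O(n^c) = O(n^2)
Complexity: O(n^2)


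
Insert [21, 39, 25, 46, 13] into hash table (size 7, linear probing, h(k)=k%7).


Insertions: 21->slot 0; 39->slot 4; 25->slot 5; 46->slot 6; 13->slot 1
Table: [21, 13, None, None, 39, 25, 46]


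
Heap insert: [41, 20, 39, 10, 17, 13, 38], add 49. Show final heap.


Append 49: [41, 20, 39, 10, 17, 13, 38, 49]
Bubble up: swap idx 7(49) with idx 3(10); swap idx 3(49) with idx 1(20); swap idx 1(49) with idx 0(41)
Result: [49, 41, 39, 20, 17, 13, 38, 10]


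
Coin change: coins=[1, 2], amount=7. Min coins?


dp[0]=0; dp[i]=1+min(dp[i-c] for c in coins)
...dp[2]=1, dp[3]=2, dp[4]=2, dp[5]=3, dp[6]=3, dp[7]=4
Minimum coins for 7 = 4


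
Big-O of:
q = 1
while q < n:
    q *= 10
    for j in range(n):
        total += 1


Per nesting level: O(log n) * O(n) = O(n log n)
Complexity: O(n log n)


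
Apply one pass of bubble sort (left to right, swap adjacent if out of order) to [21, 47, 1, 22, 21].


After one pass: [21, 1, 22, 21, 47]


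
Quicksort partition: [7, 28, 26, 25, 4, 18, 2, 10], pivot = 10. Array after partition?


Elements <= 10 go left of pivot.
Result: [7, 4, 2, 10, 28, 18, 26, 25], pivot at index 3


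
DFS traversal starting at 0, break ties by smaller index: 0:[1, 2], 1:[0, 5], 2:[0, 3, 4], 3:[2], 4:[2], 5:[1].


DFS stack-based: start with [0]
Visit order: [0, 1, 5, 2, 3, 4]


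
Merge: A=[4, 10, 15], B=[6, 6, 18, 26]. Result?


Compare heads, take smaller each step.
Merged: [4, 6, 6, 10, 15, 18, 26]


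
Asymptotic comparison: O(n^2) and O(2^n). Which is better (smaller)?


quadratic grows slower than exponential
O(n^2) is asymptotically smaller; O(2^n) grows faster


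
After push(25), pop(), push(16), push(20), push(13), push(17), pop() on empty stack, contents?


push(25) -> [25]
pop() returns 25 -> []
push(16) -> [16]
push(20) -> [16, 20]
push(13) -> [16, 20, 13]
push(17) -> [16, 20, 13, 17]
pop() returns 17 -> [16, 20, 13]
Final stack (bottom to top): [16, 20, 13]


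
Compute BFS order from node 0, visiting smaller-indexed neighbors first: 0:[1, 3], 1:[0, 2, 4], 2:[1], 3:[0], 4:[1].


BFS queue: start with [0]
Visit order: [0, 1, 3, 2, 4]


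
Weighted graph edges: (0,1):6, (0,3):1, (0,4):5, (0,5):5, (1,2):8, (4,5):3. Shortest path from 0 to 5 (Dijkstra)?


Dijkstra from 0:
Distances: {0: 0, 1: 6, 2: 14, 3: 1, 4: 5, 5: 5}
Shortest distance to 5 = 5, path = [0, 5]


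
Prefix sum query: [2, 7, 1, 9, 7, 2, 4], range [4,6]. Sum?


Prefix sums: [0, 2, 9, 10, 19, 26, 28, 32]
Sum[4..6] = prefix[7] - prefix[4] = 32 - 19 = 13


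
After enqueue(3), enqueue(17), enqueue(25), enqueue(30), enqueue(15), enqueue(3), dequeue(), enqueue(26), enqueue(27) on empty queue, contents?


enqueue(3) -> [3]
enqueue(17) -> [3, 17]
enqueue(25) -> [3, 17, 25]
enqueue(30) -> [3, 17, 25, 30]
enqueue(15) -> [3, 17, 25, 30, 15]
enqueue(3) -> [3, 17, 25, 30, 15, 3]
dequeue() returns 3 -> [17, 25, 30, 15, 3]
enqueue(26) -> [17, 25, 30, 15, 3, 26]
enqueue(27) -> [17, 25, 30, 15, 3, 26, 27]
Final queue (front to back): [17, 25, 30, 15, 3, 26, 27]


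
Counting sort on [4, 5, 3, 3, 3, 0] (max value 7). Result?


Count array: [1, 0, 0, 3, 1, 1, 0, 0]
Reconstruct: [0, 3, 3, 3, 4, 5]


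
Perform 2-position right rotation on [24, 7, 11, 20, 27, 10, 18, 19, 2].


Right rotate by 2: [19, 2, 24, 7, 11, 20, 27, 10, 18]


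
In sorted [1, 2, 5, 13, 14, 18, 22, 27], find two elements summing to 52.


Two pointers: lo=0, hi=7
No pair sums to 52


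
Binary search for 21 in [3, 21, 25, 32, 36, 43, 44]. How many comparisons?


Search for 21:
[0,6] mid=3 arr[3]=32
[0,2] mid=1 arr[1]=21
Total: 2 comparisons


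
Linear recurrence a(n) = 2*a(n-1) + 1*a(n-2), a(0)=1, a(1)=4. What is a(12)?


Build bottom-up:
...a(10)=10497, a(11)=25342, a(12)=2*25342+1*10497=61181


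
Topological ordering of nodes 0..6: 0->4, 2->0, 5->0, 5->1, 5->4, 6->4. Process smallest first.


Kahn's algorithm, process smallest node first
Order: [2, 3, 5, 0, 1, 6, 4]


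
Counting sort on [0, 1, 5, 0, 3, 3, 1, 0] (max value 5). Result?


Count array: [3, 2, 0, 2, 0, 1]
Reconstruct: [0, 0, 0, 1, 1, 3, 3, 5]


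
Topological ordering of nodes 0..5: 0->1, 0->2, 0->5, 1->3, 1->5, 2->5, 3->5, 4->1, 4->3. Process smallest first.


Kahn's algorithm, process smallest node first
Order: [0, 2, 4, 1, 3, 5]


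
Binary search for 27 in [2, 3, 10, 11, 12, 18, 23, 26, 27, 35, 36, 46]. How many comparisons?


Search for 27:
[0,11] mid=5 arr[5]=18
[6,11] mid=8 arr[8]=27
Total: 2 comparisons


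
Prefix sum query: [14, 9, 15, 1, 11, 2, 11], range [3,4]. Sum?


Prefix sums: [0, 14, 23, 38, 39, 50, 52, 63]
Sum[3..4] = prefix[5] - prefix[3] = 50 - 38 = 12


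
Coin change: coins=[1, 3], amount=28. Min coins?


dp[0]=0; dp[i]=1+min(dp[i-c] for c in coins)
...dp[23]=9, dp[24]=8, dp[25]=9, dp[26]=10, dp[27]=9, dp[28]=10
Minimum coins for 28 = 10


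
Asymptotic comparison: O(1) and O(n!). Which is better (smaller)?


constant grows slower than factorial
O(1) is asymptotically smaller; O(n!) grows faster


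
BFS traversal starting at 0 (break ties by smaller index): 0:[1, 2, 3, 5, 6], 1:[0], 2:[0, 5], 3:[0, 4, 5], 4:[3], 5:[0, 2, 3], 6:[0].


BFS queue: start with [0]
Visit order: [0, 1, 2, 3, 5, 6, 4]


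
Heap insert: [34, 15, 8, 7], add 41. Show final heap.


Append 41: [34, 15, 8, 7, 41]
Bubble up: swap idx 4(41) with idx 1(15); swap idx 1(41) with idx 0(34)
Result: [41, 34, 8, 7, 15]


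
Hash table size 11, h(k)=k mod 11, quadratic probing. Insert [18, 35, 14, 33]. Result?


Insertions: 18->slot 7; 35->slot 2; 14->slot 3; 33->slot 0
Table: [33, None, 35, 14, None, None, None, 18, None, None, None]


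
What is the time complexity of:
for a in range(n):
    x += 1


Per nesting level: O(n) = O(n)
Complexity: O(n)


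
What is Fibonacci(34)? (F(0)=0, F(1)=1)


F(n)=F(n-1)+F(n-2)
...F(32)=2178309, F(33)=3524578, F(34)=5702887


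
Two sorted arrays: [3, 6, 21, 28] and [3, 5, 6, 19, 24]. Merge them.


Compare heads, take smaller each step.
Merged: [3, 3, 5, 6, 6, 19, 21, 24, 28]


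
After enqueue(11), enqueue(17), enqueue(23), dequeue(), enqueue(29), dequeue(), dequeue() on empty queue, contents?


enqueue(11) -> [11]
enqueue(17) -> [11, 17]
enqueue(23) -> [11, 17, 23]
dequeue() returns 11 -> [17, 23]
enqueue(29) -> [17, 23, 29]
dequeue() returns 17 -> [23, 29]
dequeue() returns 23 -> [29]
Final queue (front to back): [29]


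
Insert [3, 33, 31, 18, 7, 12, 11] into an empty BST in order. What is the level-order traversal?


Root = 3; build tree by BST insertion.
Level-Order traversal: [3, 33, 31, 18, 7, 12, 11]


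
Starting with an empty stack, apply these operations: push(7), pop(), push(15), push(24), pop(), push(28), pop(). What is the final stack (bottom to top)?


push(7) -> [7]
pop() returns 7 -> []
push(15) -> [15]
push(24) -> [15, 24]
pop() returns 24 -> [15]
push(28) -> [15, 28]
pop() returns 28 -> [15]
Final stack (bottom to top): [15]


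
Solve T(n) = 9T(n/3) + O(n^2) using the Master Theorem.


a=9, b=3, c=2. log_3(9)=2 = c=2. Case 2: O(n^c log n) = O(n^2 log n)
Complexity: O(n^2 log n)


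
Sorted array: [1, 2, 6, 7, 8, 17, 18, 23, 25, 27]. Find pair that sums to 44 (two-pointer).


Two pointers: lo=0, hi=9
Found pair: (17, 27) summing to 44


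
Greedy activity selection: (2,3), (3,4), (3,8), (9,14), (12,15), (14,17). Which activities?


Greedy: pick earliest-ending, then skip overlaps.
Selected (4 activities): [(2, 3), (3, 4), (9, 14), (14, 17)]


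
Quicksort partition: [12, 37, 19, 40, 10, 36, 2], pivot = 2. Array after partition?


Elements <= 2 go left of pivot.
Result: [2, 37, 19, 40, 10, 36, 12], pivot at index 0


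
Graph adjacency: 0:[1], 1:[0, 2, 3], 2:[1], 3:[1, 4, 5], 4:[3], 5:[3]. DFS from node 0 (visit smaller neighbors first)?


DFS stack-based: start with [0]
Visit order: [0, 1, 2, 3, 4, 5]


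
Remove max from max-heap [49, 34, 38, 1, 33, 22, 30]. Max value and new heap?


Max = 49
Replace root with last, heapify down
Resulting heap: [38, 34, 30, 1, 33, 22]


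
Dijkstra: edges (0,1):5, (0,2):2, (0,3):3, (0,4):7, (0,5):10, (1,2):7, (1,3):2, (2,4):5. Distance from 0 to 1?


Dijkstra from 0:
Distances: {0: 0, 1: 5, 2: 2, 3: 3, 4: 7, 5: 10}
Shortest distance to 1 = 5, path = [0, 1]


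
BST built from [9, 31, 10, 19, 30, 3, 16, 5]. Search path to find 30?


BST root = 9
Search for 30: compare at each node
Path: [9, 31, 10, 19, 30]


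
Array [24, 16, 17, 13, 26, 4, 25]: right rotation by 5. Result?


Right rotate by 5: [17, 13, 26, 4, 25, 24, 16]


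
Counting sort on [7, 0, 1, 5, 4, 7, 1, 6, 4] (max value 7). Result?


Count array: [1, 2, 0, 0, 2, 1, 1, 2]
Reconstruct: [0, 1, 1, 4, 4, 5, 6, 7, 7]


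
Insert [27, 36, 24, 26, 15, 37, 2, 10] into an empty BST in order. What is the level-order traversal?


Root = 27; build tree by BST insertion.
Level-Order traversal: [27, 24, 36, 15, 26, 37, 2, 10]


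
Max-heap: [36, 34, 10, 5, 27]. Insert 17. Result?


Append 17: [36, 34, 10, 5, 27, 17]
Bubble up: swap idx 5(17) with idx 2(10)
Result: [36, 34, 17, 5, 27, 10]


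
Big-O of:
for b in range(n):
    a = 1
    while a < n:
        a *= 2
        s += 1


Per nesting level: O(n) * O(log n) = O(n log n)
Complexity: O(n log n)


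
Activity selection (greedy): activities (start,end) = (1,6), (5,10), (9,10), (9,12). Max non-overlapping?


Greedy: pick earliest-ending, then skip overlaps.
Selected (2 activities): [(1, 6), (9, 10)]


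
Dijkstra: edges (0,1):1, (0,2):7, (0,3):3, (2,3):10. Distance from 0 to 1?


Dijkstra from 0:
Distances: {0: 0, 1: 1, 2: 7, 3: 3}
Shortest distance to 1 = 1, path = [0, 1]


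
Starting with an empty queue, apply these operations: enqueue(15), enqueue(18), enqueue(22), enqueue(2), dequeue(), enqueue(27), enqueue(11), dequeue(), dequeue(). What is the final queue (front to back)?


enqueue(15) -> [15]
enqueue(18) -> [15, 18]
enqueue(22) -> [15, 18, 22]
enqueue(2) -> [15, 18, 22, 2]
dequeue() returns 15 -> [18, 22, 2]
enqueue(27) -> [18, 22, 2, 27]
enqueue(11) -> [18, 22, 2, 27, 11]
dequeue() returns 18 -> [22, 2, 27, 11]
dequeue() returns 22 -> [2, 27, 11]
Final queue (front to back): [2, 27, 11]


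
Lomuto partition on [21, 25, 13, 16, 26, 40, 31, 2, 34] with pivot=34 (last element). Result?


Elements <= 34 go left of pivot.
Result: [21, 25, 13, 16, 26, 31, 2, 34, 40], pivot at index 7


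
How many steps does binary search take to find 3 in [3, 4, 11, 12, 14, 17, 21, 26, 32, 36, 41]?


Search for 3:
[0,10] mid=5 arr[5]=17
[0,4] mid=2 arr[2]=11
[0,1] mid=0 arr[0]=3
Total: 3 comparisons


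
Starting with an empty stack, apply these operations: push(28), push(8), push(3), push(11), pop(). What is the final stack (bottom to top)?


push(28) -> [28]
push(8) -> [28, 8]
push(3) -> [28, 8, 3]
push(11) -> [28, 8, 3, 11]
pop() returns 11 -> [28, 8, 3]
Final stack (bottom to top): [28, 8, 3]


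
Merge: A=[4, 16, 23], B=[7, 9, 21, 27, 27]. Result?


Compare heads, take smaller each step.
Merged: [4, 7, 9, 16, 21, 23, 27, 27]


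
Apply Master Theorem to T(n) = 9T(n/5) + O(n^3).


a=9, b=5, c=3. log_5(9)=1.365 < c=3. Case 3: O(n^c) = O(n^3)
Complexity: O(n^3)


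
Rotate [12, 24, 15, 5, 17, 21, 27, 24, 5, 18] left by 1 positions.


Left rotate by 1: [24, 15, 5, 17, 21, 27, 24, 5, 18, 12]


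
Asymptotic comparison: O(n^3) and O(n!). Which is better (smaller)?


cubic grows slower than factorial
O(n^3) is asymptotically smaller; O(n!) grows faster


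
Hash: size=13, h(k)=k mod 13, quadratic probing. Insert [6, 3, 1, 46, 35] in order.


Insertions: 6->slot 6; 3->slot 3; 1->slot 1; 46->slot 7; 35->slot 9
Table: [None, 1, None, 3, None, None, 6, 46, None, 35, None, None, None]


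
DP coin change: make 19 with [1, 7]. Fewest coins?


dp[0]=0; dp[i]=1+min(dp[i-c] for c in coins)
...dp[14]=2, dp[15]=3, dp[16]=4, dp[17]=5, dp[18]=6, dp[19]=7
Minimum coins for 19 = 7


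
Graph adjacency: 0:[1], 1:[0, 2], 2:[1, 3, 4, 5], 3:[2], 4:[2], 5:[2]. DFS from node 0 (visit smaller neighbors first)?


DFS stack-based: start with [0]
Visit order: [0, 1, 2, 3, 4, 5]


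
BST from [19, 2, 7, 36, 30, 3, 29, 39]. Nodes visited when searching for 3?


BST root = 19
Search for 3: compare at each node
Path: [19, 2, 7, 3]


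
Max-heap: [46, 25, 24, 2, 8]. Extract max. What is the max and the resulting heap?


Max = 46
Replace root with last, heapify down
Resulting heap: [25, 8, 24, 2]


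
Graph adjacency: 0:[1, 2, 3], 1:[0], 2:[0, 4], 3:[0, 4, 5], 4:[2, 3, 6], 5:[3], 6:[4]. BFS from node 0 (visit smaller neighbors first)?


BFS queue: start with [0]
Visit order: [0, 1, 2, 3, 4, 5, 6]


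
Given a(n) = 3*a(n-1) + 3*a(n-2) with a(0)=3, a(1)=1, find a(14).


Build bottom-up:
...a(12)=6493203, a(13)=24617601, a(14)=3*24617601+3*6493203=93332412


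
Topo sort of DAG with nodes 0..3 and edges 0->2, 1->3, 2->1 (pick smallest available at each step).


Kahn's algorithm, process smallest node first
Order: [0, 2, 1, 3]


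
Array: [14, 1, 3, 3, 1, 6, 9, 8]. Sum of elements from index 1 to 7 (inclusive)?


Prefix sums: [0, 14, 15, 18, 21, 22, 28, 37, 45]
Sum[1..7] = prefix[8] - prefix[1] = 45 - 14 = 31


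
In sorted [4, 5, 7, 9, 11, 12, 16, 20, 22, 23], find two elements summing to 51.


Two pointers: lo=0, hi=9
No pair sums to 51


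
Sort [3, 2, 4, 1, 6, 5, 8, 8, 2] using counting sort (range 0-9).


Count array: [0, 1, 2, 1, 1, 1, 1, 0, 2, 0]
Reconstruct: [1, 2, 2, 3, 4, 5, 6, 8, 8]


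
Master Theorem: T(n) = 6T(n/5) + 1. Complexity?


a=6, b=5, c=0. log_5(6)=1.113 > c=0. Case 1: O(n^log_b(a)) = O(n^1.113)
Complexity: O(n^1.113)


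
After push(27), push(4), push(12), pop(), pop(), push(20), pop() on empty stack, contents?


push(27) -> [27]
push(4) -> [27, 4]
push(12) -> [27, 4, 12]
pop() returns 12 -> [27, 4]
pop() returns 4 -> [27]
push(20) -> [27, 20]
pop() returns 20 -> [27]
Final stack (bottom to top): [27]


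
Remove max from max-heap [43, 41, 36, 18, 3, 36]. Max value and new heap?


Max = 43
Replace root with last, heapify down
Resulting heap: [41, 36, 36, 18, 3]


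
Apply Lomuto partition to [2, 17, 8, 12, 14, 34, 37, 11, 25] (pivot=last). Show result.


Elements <= 25 go left of pivot.
Result: [2, 17, 8, 12, 14, 11, 25, 34, 37], pivot at index 6


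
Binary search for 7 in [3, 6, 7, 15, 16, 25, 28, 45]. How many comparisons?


Search for 7:
[0,7] mid=3 arr[3]=15
[0,2] mid=1 arr[1]=6
[2,2] mid=2 arr[2]=7
Total: 3 comparisons


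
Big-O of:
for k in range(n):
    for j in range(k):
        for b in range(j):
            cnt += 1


Per nesting level: O(n) * O(n) [triangular over k] * O(n) [triangular over j] = O(n^3)
Complexity: O(n^3)


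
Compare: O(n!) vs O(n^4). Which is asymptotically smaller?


quartic grows slower than factorial
O(n^4) is asymptotically smaller; O(n!) grows faster


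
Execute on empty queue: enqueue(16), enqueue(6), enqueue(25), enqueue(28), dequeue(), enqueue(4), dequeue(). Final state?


enqueue(16) -> [16]
enqueue(6) -> [16, 6]
enqueue(25) -> [16, 6, 25]
enqueue(28) -> [16, 6, 25, 28]
dequeue() returns 16 -> [6, 25, 28]
enqueue(4) -> [6, 25, 28, 4]
dequeue() returns 6 -> [25, 28, 4]
Final queue (front to back): [25, 28, 4]


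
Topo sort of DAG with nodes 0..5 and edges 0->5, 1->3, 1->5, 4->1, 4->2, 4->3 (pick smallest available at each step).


Kahn's algorithm, process smallest node first
Order: [0, 4, 1, 2, 3, 5]


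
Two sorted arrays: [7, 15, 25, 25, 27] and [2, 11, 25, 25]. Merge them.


Compare heads, take smaller each step.
Merged: [2, 7, 11, 15, 25, 25, 25, 25, 27]


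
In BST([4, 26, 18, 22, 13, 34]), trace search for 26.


BST root = 4
Search for 26: compare at each node
Path: [4, 26]


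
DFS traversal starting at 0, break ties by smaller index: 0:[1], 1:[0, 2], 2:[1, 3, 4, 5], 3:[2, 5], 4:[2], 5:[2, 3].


DFS stack-based: start with [0]
Visit order: [0, 1, 2, 3, 5, 4]


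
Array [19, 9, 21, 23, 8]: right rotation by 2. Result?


Right rotate by 2: [23, 8, 19, 9, 21]


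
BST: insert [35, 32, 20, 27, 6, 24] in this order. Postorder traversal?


Root = 35; build tree by BST insertion.
Postorder traversal: [6, 24, 27, 20, 32, 35]


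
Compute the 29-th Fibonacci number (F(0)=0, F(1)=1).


F(n)=F(n-1)+F(n-2)
...F(27)=196418, F(28)=317811, F(29)=514229


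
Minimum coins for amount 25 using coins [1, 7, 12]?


dp[0]=0; dp[i]=1+min(dp[i-c] for c in coins)
...dp[20]=3, dp[21]=3, dp[22]=4, dp[23]=5, dp[24]=2, dp[25]=3
Minimum coins for 25 = 3


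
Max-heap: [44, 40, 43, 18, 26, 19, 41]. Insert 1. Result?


Append 1: [44, 40, 43, 18, 26, 19, 41, 1]
Bubble up: no swaps needed
Result: [44, 40, 43, 18, 26, 19, 41, 1]


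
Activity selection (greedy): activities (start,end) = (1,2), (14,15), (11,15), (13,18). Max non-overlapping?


Greedy: pick earliest-ending, then skip overlaps.
Selected (2 activities): [(1, 2), (14, 15)]


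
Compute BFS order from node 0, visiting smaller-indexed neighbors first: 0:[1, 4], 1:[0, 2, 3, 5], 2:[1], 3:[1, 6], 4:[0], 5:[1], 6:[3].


BFS queue: start with [0]
Visit order: [0, 1, 4, 2, 3, 5, 6]


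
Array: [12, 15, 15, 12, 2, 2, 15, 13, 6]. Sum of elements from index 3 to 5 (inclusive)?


Prefix sums: [0, 12, 27, 42, 54, 56, 58, 73, 86, 92]
Sum[3..5] = prefix[6] - prefix[3] = 58 - 42 = 16


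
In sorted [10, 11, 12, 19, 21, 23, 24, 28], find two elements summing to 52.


Two pointers: lo=0, hi=7
Found pair: (24, 28) summing to 52


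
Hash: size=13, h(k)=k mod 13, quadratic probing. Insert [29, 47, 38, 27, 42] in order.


Insertions: 29->slot 3; 47->slot 8; 38->slot 12; 27->slot 1; 42->slot 4
Table: [None, 27, None, 29, 42, None, None, None, 47, None, None, None, 38]


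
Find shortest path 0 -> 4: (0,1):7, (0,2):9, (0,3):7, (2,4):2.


Dijkstra from 0:
Distances: {0: 0, 1: 7, 2: 9, 3: 7, 4: 11}
Shortest distance to 4 = 11, path = [0, 2, 4]


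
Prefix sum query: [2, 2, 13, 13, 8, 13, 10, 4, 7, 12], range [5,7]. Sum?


Prefix sums: [0, 2, 4, 17, 30, 38, 51, 61, 65, 72, 84]
Sum[5..7] = prefix[8] - prefix[5] = 65 - 38 = 27


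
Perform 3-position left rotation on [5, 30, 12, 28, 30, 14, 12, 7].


Left rotate by 3: [28, 30, 14, 12, 7, 5, 30, 12]


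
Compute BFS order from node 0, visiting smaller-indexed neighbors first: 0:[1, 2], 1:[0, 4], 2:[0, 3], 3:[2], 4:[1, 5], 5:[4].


BFS queue: start with [0]
Visit order: [0, 1, 2, 4, 3, 5]


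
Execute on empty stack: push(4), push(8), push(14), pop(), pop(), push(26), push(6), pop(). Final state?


push(4) -> [4]
push(8) -> [4, 8]
push(14) -> [4, 8, 14]
pop() returns 14 -> [4, 8]
pop() returns 8 -> [4]
push(26) -> [4, 26]
push(6) -> [4, 26, 6]
pop() returns 6 -> [4, 26]
Final stack (bottom to top): [4, 26]


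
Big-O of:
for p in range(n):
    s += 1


Per nesting level: O(n) = O(n)
Complexity: O(n)


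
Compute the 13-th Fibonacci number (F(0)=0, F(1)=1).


F(n)=F(n-1)+F(n-2)
...F(11)=89, F(12)=144, F(13)=233


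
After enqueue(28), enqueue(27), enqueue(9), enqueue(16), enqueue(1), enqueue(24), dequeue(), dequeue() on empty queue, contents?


enqueue(28) -> [28]
enqueue(27) -> [28, 27]
enqueue(9) -> [28, 27, 9]
enqueue(16) -> [28, 27, 9, 16]
enqueue(1) -> [28, 27, 9, 16, 1]
enqueue(24) -> [28, 27, 9, 16, 1, 24]
dequeue() returns 28 -> [27, 9, 16, 1, 24]
dequeue() returns 27 -> [9, 16, 1, 24]
Final queue (front to back): [9, 16, 1, 24]


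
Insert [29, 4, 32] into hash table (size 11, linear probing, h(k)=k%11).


Insertions: 29->slot 7; 4->slot 4; 32->slot 10
Table: [None, None, None, None, 4, None, None, 29, None, None, 32]


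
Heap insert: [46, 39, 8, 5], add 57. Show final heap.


Append 57: [46, 39, 8, 5, 57]
Bubble up: swap idx 4(57) with idx 1(39); swap idx 1(57) with idx 0(46)
Result: [57, 46, 8, 5, 39]


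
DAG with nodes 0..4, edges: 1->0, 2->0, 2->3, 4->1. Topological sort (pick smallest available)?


Kahn's algorithm, process smallest node first
Order: [2, 3, 4, 1, 0]


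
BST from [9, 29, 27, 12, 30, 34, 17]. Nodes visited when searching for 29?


BST root = 9
Search for 29: compare at each node
Path: [9, 29]


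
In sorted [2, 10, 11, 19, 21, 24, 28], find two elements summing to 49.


Two pointers: lo=0, hi=6
Found pair: (21, 28) summing to 49


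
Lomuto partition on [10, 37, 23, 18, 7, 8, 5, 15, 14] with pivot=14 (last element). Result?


Elements <= 14 go left of pivot.
Result: [10, 7, 8, 5, 14, 23, 18, 15, 37], pivot at index 4


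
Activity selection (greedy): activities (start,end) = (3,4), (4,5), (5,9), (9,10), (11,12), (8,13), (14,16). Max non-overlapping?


Greedy: pick earliest-ending, then skip overlaps.
Selected (6 activities): [(3, 4), (4, 5), (5, 9), (9, 10), (11, 12), (14, 16)]


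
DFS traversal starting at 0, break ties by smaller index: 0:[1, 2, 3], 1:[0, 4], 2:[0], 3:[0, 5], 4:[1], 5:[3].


DFS stack-based: start with [0]
Visit order: [0, 1, 4, 2, 3, 5]


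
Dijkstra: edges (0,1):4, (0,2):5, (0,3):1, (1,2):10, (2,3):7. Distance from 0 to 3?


Dijkstra from 0:
Distances: {0: 0, 1: 4, 2: 5, 3: 1}
Shortest distance to 3 = 1, path = [0, 3]


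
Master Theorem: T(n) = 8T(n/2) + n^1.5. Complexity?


a=8, b=2, c=1.5. log_2(8)=3 > c=1.5. Case 1: O(n^log_b(a)) = O(n^3)
Complexity: O(n^3)


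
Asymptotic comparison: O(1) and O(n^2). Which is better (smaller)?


constant grows slower than quadratic
O(1) is asymptotically smaller; O(n^2) grows faster


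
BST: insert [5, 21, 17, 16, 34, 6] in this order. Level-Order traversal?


Root = 5; build tree by BST insertion.
Level-Order traversal: [5, 21, 17, 34, 16, 6]


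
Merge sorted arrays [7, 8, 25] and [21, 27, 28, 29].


Compare heads, take smaller each step.
Merged: [7, 8, 21, 25, 27, 28, 29]


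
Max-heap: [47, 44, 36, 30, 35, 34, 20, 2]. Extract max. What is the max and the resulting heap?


Max = 47
Replace root with last, heapify down
Resulting heap: [44, 35, 36, 30, 2, 34, 20]


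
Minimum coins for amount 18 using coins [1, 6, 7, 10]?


dp[0]=0; dp[i]=1+min(dp[i-c] for c in coins)
...dp[13]=2, dp[14]=2, dp[15]=3, dp[16]=2, dp[17]=2, dp[18]=3
Minimum coins for 18 = 3


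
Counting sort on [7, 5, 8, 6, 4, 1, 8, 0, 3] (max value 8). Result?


Count array: [1, 1, 0, 1, 1, 1, 1, 1, 2]
Reconstruct: [0, 1, 3, 4, 5, 6, 7, 8, 8]


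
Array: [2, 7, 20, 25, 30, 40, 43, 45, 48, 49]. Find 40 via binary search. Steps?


Search for 40:
[0,9] mid=4 arr[4]=30
[5,9] mid=7 arr[7]=45
[5,6] mid=5 arr[5]=40
Total: 3 comparisons


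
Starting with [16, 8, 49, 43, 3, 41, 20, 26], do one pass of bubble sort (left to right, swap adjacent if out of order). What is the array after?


After one pass: [8, 16, 43, 3, 41, 20, 26, 49]


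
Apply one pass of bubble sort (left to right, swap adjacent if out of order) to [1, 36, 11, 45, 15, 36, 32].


After one pass: [1, 11, 36, 15, 36, 32, 45]


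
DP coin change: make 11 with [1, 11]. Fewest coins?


dp[0]=0; dp[i]=1+min(dp[i-c] for c in coins)
...dp[6]=6, dp[7]=7, dp[8]=8, dp[9]=9, dp[10]=10, dp[11]=1
Minimum coins for 11 = 1


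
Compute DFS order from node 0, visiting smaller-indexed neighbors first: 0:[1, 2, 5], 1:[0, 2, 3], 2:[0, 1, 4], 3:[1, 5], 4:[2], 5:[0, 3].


DFS stack-based: start with [0]
Visit order: [0, 1, 2, 4, 3, 5]


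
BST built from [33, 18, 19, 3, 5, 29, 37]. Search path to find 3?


BST root = 33
Search for 3: compare at each node
Path: [33, 18, 3]


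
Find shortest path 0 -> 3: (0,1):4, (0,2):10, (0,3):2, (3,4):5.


Dijkstra from 0:
Distances: {0: 0, 1: 4, 2: 10, 3: 2, 4: 7}
Shortest distance to 3 = 2, path = [0, 3]


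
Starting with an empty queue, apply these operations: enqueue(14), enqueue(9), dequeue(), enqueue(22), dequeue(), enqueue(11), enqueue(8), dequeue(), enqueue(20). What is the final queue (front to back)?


enqueue(14) -> [14]
enqueue(9) -> [14, 9]
dequeue() returns 14 -> [9]
enqueue(22) -> [9, 22]
dequeue() returns 9 -> [22]
enqueue(11) -> [22, 11]
enqueue(8) -> [22, 11, 8]
dequeue() returns 22 -> [11, 8]
enqueue(20) -> [11, 8, 20]
Final queue (front to back): [11, 8, 20]


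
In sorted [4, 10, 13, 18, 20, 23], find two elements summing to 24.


Two pointers: lo=0, hi=5
Found pair: (4, 20) summing to 24


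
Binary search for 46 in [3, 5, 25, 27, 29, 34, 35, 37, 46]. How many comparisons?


Search for 46:
[0,8] mid=4 arr[4]=29
[5,8] mid=6 arr[6]=35
[7,8] mid=7 arr[7]=37
[8,8] mid=8 arr[8]=46
Total: 4 comparisons


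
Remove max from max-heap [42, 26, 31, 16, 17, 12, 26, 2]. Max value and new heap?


Max = 42
Replace root with last, heapify down
Resulting heap: [31, 26, 26, 16, 17, 12, 2]


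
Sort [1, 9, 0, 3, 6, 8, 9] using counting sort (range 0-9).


Count array: [1, 1, 0, 1, 0, 0, 1, 0, 1, 2]
Reconstruct: [0, 1, 3, 6, 8, 9, 9]


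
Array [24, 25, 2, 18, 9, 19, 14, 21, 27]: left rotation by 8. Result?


Left rotate by 8: [27, 24, 25, 2, 18, 9, 19, 14, 21]


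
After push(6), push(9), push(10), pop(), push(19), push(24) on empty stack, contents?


push(6) -> [6]
push(9) -> [6, 9]
push(10) -> [6, 9, 10]
pop() returns 10 -> [6, 9]
push(19) -> [6, 9, 19]
push(24) -> [6, 9, 19, 24]
Final stack (bottom to top): [6, 9, 19, 24]


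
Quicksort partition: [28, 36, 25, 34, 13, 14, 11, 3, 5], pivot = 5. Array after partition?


Elements <= 5 go left of pivot.
Result: [3, 5, 25, 34, 13, 14, 11, 28, 36], pivot at index 1


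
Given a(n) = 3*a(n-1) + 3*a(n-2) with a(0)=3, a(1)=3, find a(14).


Build bottom-up:
...a(12)=10342323, a(13)=39210723, a(14)=3*39210723+3*10342323=148659138


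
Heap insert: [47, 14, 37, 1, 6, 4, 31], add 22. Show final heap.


Append 22: [47, 14, 37, 1, 6, 4, 31, 22]
Bubble up: swap idx 7(22) with idx 3(1); swap idx 3(22) with idx 1(14)
Result: [47, 22, 37, 14, 6, 4, 31, 1]


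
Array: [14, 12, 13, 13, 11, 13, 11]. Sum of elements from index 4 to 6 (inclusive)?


Prefix sums: [0, 14, 26, 39, 52, 63, 76, 87]
Sum[4..6] = prefix[7] - prefix[4] = 87 - 52 = 35


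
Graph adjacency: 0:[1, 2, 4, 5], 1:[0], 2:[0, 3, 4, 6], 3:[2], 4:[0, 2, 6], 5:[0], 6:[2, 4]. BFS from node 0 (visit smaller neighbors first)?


BFS queue: start with [0]
Visit order: [0, 1, 2, 4, 5, 3, 6]
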